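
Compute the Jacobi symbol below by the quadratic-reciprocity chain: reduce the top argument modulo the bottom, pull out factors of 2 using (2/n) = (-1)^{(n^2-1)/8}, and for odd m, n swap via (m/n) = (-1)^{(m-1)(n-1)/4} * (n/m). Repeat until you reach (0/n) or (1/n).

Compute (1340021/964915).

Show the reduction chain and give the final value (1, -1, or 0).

(1340021/964915) = (375106/964915)   [reduce mod 964915]
375106 = 2^1·187553; (2/964915) = -1 since 964915 mod 8 = 3, so (375106/964915) = (-1)^1·(187553/964915); sign now -1
reciprocity: (187553/964915) = +1·(964915/187553) since 187553 mod 4 = 1, 964915 mod 4 = 3; sign now -1
(964915/187553) = (27150/187553)   [reduce mod 187553]
27150 = 2^1·13575; (2/187553) = +1 since 187553 mod 8 = 1, so (27150/187553) = (+1)^1·(13575/187553); sign now -1
reciprocity: (13575/187553) = +1·(187553/13575) since 13575 mod 4 = 3, 187553 mod 4 = 1; sign now -1
(187553/13575) = (11078/13575)   [reduce mod 13575]
11078 = 2^1·5539; (2/13575) = +1 since 13575 mod 8 = 7, so (11078/13575) = (+1)^1·(5539/13575); sign now -1
reciprocity: (5539/13575) = -1·(13575/5539) since 5539 mod 4 = 3, 13575 mod 4 = 3; sign now +1
(13575/5539) = (2497/5539)   [reduce mod 5539]
reciprocity: (2497/5539) = +1·(5539/2497) since 2497 mod 4 = 1, 5539 mod 4 = 3; sign now +1
(5539/2497) = (545/2497)   [reduce mod 2497]
reciprocity: (545/2497) = +1·(2497/545) since 545 mod 4 = 1, 2497 mod 4 = 1; sign now +1
(2497/545) = (317/545)   [reduce mod 545]
reciprocity: (317/545) = +1·(545/317) since 317 mod 4 = 1, 545 mod 4 = 1; sign now +1
(545/317) = (228/317)   [reduce mod 317]
228 = 2^2·57; (2/317) = -1 since 317 mod 8 = 5, so (228/317) = (-1)^2·(57/317); sign now +1
reciprocity: (57/317) = +1·(317/57) since 57 mod 4 = 1, 317 mod 4 = 1; sign now +1
(317/57) = (32/57)   [reduce mod 57]
32 = 2^5·1; (2/57) = +1 since 57 mod 8 = 1, so (32/57) = (+1)^5·(1/57); sign now +1
(1/57) = 1; final value = sign = +1

1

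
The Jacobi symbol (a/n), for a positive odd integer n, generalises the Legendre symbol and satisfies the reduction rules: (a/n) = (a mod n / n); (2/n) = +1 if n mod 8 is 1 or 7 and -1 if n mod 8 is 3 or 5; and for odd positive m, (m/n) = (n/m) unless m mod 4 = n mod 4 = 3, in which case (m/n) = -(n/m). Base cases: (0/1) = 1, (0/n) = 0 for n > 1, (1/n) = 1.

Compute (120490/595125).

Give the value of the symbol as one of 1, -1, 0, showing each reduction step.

120490 = 2^1·60245; (2/595125) = -1 since 595125 mod 8 = 5, so (120490/595125) = (-1)^1·(60245/595125); sign now -1
reciprocity: (60245/595125) = +1·(595125/60245) since 60245 mod 4 = 1, 595125 mod 4 = 1; sign now -1
(595125/60245) = (52920/60245)   [reduce mod 60245]
52920 = 2^3·6615; (2/60245) = -1 since 60245 mod 8 = 5, so (52920/60245) = (-1)^3·(6615/60245); sign now +1
reciprocity: (6615/60245) = +1·(60245/6615) since 6615 mod 4 = 3, 60245 mod 4 = 1; sign now +1
(60245/6615) = (710/6615)   [reduce mod 6615]
710 = 2^1·355; (2/6615) = +1 since 6615 mod 8 = 7, so (710/6615) = (+1)^1·(355/6615); sign now +1
reciprocity: (355/6615) = -1·(6615/355) since 355 mod 4 = 3, 6615 mod 4 = 3; sign now -1
(6615/355) = (225/355)   [reduce mod 355]
reciprocity: (225/355) = +1·(355/225) since 225 mod 4 = 1, 355 mod 4 = 3; sign now -1
(355/225) = (130/225)   [reduce mod 225]
130 = 2^1·65; (2/225) = +1 since 225 mod 8 = 1, so (130/225) = (+1)^1·(65/225); sign now -1
reciprocity: (65/225) = +1·(225/65) since 65 mod 4 = 1, 225 mod 4 = 1; sign now -1
(225/65) = (30/65)   [reduce mod 65]
30 = 2^1·15; (2/65) = +1 since 65 mod 8 = 1, so (30/65) = (+1)^1·(15/65); sign now -1
reciprocity: (15/65) = +1·(65/15) since 15 mod 4 = 3, 65 mod 4 = 1; sign now -1
(65/15) = (5/15)   [reduce mod 15]
reciprocity: (5/15) = +1·(15/5) since 5 mod 4 = 1, 15 mod 4 = 3; sign now -1
(15/5) = (0/5)   [reduce mod 5]
(0/5) = 0   [gcd(a, n) > 1]; final value = 0

0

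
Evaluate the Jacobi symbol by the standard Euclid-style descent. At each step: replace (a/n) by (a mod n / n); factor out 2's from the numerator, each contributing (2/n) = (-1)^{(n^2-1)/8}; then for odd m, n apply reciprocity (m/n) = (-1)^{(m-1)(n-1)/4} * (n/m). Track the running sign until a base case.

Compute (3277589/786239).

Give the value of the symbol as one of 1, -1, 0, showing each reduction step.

-1

(3277589/786239): 3277589 mod 786239 = 132633, so (3277589/786239) = (132633/786239)
flip (132633/786239) -> (786239/132633): both odd, 132633 mod 4 = 1, 786239 mod 4 = 3, so the flip contributes +1; sign now +1
(786239/132633): 786239 mod 132633 = 123074, so (786239/132633) = (123074/132633)
factor out 2^1: 123074 = 2^1·61537; with 132633 mod 8 = 1, (2/132633) = +1; sign now +1; continue with (61537/132633)
flip (61537/132633) -> (132633/61537): both odd, 61537 mod 4 = 1, 132633 mod 4 = 1, so the flip contributes +1; sign now +1
(132633/61537): 132633 mod 61537 = 9559, so (132633/61537) = (9559/61537)
flip (9559/61537) -> (61537/9559): both odd, 9559 mod 4 = 3, 61537 mod 4 = 1, so the flip contributes +1; sign now +1
(61537/9559): 61537 mod 9559 = 4183, so (61537/9559) = (4183/9559)
flip (4183/9559) -> (9559/4183): both odd, 4183 mod 4 = 3, 9559 mod 4 = 3, so the flip contributes -1; sign now -1
(9559/4183): 9559 mod 4183 = 1193, so (9559/4183) = (1193/4183)
flip (1193/4183) -> (4183/1193): both odd, 1193 mod 4 = 1, 4183 mod 4 = 3, so the flip contributes +1; sign now -1
(4183/1193): 4183 mod 1193 = 604, so (4183/1193) = (604/1193)
factor out 2^2: 604 = 2^2·151; with 1193 mod 8 = 1, (2/1193) = +1; sign now -1; continue with (151/1193)
flip (151/1193) -> (1193/151): both odd, 151 mod 4 = 3, 1193 mod 4 = 1, so the flip contributes +1; sign now -1
(1193/151): 1193 mod 151 = 136, so (1193/151) = (136/151)
factor out 2^3: 136 = 2^3·17; with 151 mod 8 = 7, (2/151) = +1; sign now -1; continue with (17/151)
flip (17/151) -> (151/17): both odd, 17 mod 4 = 1, 151 mod 4 = 3, so the flip contributes +1; sign now -1
(151/17): 151 mod 17 = 15, so (151/17) = (15/17)
flip (15/17) -> (17/15): both odd, 15 mod 4 = 3, 17 mod 4 = 1, so the flip contributes +1; sign now -1
(17/15): 17 mod 15 = 2, so (17/15) = (2/15)
factor out 2^1: 2 = 2^1·1; with 15 mod 8 = 7, (2/15) = +1; sign now -1; continue with (1/15)
reached (1/15) = 1, so the symbol is -1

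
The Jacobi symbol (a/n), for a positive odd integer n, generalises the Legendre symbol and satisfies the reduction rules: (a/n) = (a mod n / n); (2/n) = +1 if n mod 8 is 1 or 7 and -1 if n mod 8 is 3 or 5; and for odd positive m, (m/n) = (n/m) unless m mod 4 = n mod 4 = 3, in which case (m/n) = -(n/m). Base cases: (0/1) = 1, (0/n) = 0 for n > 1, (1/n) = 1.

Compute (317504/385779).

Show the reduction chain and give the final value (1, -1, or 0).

factor out 2^6: 317504 = 2^6·4961; with 385779 mod 8 = 3, (2/385779) = -1; sign now +1; continue with (4961/385779)
flip (4961/385779) -> (385779/4961): both odd, 4961 mod 4 = 1, 385779 mod 4 = 3, so the flip contributes +1; sign now +1
(385779/4961): 385779 mod 4961 = 3782, so (385779/4961) = (3782/4961)
factor out 2^1: 3782 = 2^1·1891; with 4961 mod 8 = 1, (2/4961) = +1; sign now +1; continue with (1891/4961)
flip (1891/4961) -> (4961/1891): both odd, 1891 mod 4 = 3, 4961 mod 4 = 1, so the flip contributes +1; sign now +1
(4961/1891): 4961 mod 1891 = 1179, so (4961/1891) = (1179/1891)
flip (1179/1891) -> (1891/1179): both odd, 1179 mod 4 = 3, 1891 mod 4 = 3, so the flip contributes -1; sign now -1
(1891/1179): 1891 mod 1179 = 712, so (1891/1179) = (712/1179)
factor out 2^3: 712 = 2^3·89; with 1179 mod 8 = 3, (2/1179) = -1; sign now +1; continue with (89/1179)
flip (89/1179) -> (1179/89): both odd, 89 mod 4 = 1, 1179 mod 4 = 3, so the flip contributes +1; sign now +1
(1179/89): 1179 mod 89 = 22, so (1179/89) = (22/89)
factor out 2^1: 22 = 2^1·11; with 89 mod 8 = 1, (2/89) = +1; sign now +1; continue with (11/89)
flip (11/89) -> (89/11): both odd, 11 mod 4 = 3, 89 mod 4 = 1, so the flip contributes +1; sign now +1
(89/11): 89 mod 11 = 1, so (89/11) = (1/11)
reached (1/11) = 1, so the symbol is +1

1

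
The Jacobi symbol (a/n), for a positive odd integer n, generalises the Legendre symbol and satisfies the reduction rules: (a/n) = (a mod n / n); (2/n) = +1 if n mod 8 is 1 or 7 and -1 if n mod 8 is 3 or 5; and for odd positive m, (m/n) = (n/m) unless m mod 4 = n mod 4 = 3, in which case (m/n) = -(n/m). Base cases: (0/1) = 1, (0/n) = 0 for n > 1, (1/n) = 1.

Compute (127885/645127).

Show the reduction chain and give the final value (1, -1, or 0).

1

reciprocity: (127885/645127) = +1·(645127/127885) since 127885 mod 4 = 1, 645127 mod 4 = 3; sign now +1
(645127/127885) = (5702/127885)   [reduce mod 127885]
5702 = 2^1·2851; (2/127885) = -1 since 127885 mod 8 = 5, so (5702/127885) = (-1)^1·(2851/127885); sign now -1
reciprocity: (2851/127885) = +1·(127885/2851) since 2851 mod 4 = 3, 127885 mod 4 = 1; sign now -1
(127885/2851) = (2441/2851)   [reduce mod 2851]
reciprocity: (2441/2851) = +1·(2851/2441) since 2441 mod 4 = 1, 2851 mod 4 = 3; sign now -1
(2851/2441) = (410/2441)   [reduce mod 2441]
410 = 2^1·205; (2/2441) = +1 since 2441 mod 8 = 1, so (410/2441) = (+1)^1·(205/2441); sign now -1
reciprocity: (205/2441) = +1·(2441/205) since 205 mod 4 = 1, 2441 mod 4 = 1; sign now -1
(2441/205) = (186/205)   [reduce mod 205]
186 = 2^1·93; (2/205) = -1 since 205 mod 8 = 5, so (186/205) = (-1)^1·(93/205); sign now +1
reciprocity: (93/205) = +1·(205/93) since 93 mod 4 = 1, 205 mod 4 = 1; sign now +1
(205/93) = (19/93)   [reduce mod 93]
reciprocity: (19/93) = +1·(93/19) since 19 mod 4 = 3, 93 mod 4 = 1; sign now +1
(93/19) = (17/19)   [reduce mod 19]
reciprocity: (17/19) = +1·(19/17) since 17 mod 4 = 1, 19 mod 4 = 3; sign now +1
(19/17) = (2/17)   [reduce mod 17]
2 = 2^1·1; (2/17) = +1 since 17 mod 8 = 1, so (2/17) = (+1)^1·(1/17); sign now +1
(1/17) = 1; final value = sign = +1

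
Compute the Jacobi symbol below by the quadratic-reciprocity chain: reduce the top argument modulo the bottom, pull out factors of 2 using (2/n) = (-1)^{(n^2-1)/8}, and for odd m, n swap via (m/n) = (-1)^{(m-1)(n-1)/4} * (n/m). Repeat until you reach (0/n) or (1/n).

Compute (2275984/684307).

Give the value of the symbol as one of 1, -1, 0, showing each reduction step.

-1

(2275984/684307): 2275984 mod 684307 = 223063, so (2275984/684307) = (223063/684307)
flip (223063/684307) -> (684307/223063): both odd, 223063 mod 4 = 3, 684307 mod 4 = 3, so the flip contributes -1; sign now -1
(684307/223063): 684307 mod 223063 = 15118, so (684307/223063) = (15118/223063)
factor out 2^1: 15118 = 2^1·7559; with 223063 mod 8 = 7, (2/223063) = +1; sign now -1; continue with (7559/223063)
flip (7559/223063) -> (223063/7559): both odd, 7559 mod 4 = 3, 223063 mod 4 = 3, so the flip contributes -1; sign now +1
(223063/7559): 223063 mod 7559 = 3852, so (223063/7559) = (3852/7559)
factor out 2^2: 3852 = 2^2·963; with 7559 mod 8 = 7, (2/7559) = +1; sign now +1; continue with (963/7559)
flip (963/7559) -> (7559/963): both odd, 963 mod 4 = 3, 7559 mod 4 = 3, so the flip contributes -1; sign now -1
(7559/963): 7559 mod 963 = 818, so (7559/963) = (818/963)
factor out 2^1: 818 = 2^1·409; with 963 mod 8 = 3, (2/963) = -1; sign now +1; continue with (409/963)
flip (409/963) -> (963/409): both odd, 409 mod 4 = 1, 963 mod 4 = 3, so the flip contributes +1; sign now +1
(963/409): 963 mod 409 = 145, so (963/409) = (145/409)
flip (145/409) -> (409/145): both odd, 145 mod 4 = 1, 409 mod 4 = 1, so the flip contributes +1; sign now +1
(409/145): 409 mod 145 = 119, so (409/145) = (119/145)
flip (119/145) -> (145/119): both odd, 119 mod 4 = 3, 145 mod 4 = 1, so the flip contributes +1; sign now +1
(145/119): 145 mod 119 = 26, so (145/119) = (26/119)
factor out 2^1: 26 = 2^1·13; with 119 mod 8 = 7, (2/119) = +1; sign now +1; continue with (13/119)
flip (13/119) -> (119/13): both odd, 13 mod 4 = 1, 119 mod 4 = 3, so the flip contributes +1; sign now +1
(119/13): 119 mod 13 = 2, so (119/13) = (2/13)
factor out 2^1: 2 = 2^1·1; with 13 mod 8 = 5, (2/13) = -1; sign now -1; continue with (1/13)
reached (1/13) = 1, so the symbol is -1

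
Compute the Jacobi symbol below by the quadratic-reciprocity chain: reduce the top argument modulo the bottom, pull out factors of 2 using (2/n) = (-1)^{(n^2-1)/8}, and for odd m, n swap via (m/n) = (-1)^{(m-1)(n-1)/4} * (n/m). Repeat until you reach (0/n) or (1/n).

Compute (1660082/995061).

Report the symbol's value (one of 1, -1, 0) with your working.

(1660082/995061) = (665021/995061)   [reduce mod 995061]
reciprocity: (665021/995061) = +1·(995061/665021) since 665021 mod 4 = 1, 995061 mod 4 = 1; sign now +1
(995061/665021) = (330040/665021)   [reduce mod 665021]
330040 = 2^3·41255; (2/665021) = -1 since 665021 mod 8 = 5, so (330040/665021) = (-1)^3·(41255/665021); sign now -1
reciprocity: (41255/665021) = +1·(665021/41255) since 41255 mod 4 = 3, 665021 mod 4 = 1; sign now -1
(665021/41255) = (4941/41255)   [reduce mod 41255]
reciprocity: (4941/41255) = +1·(41255/4941) since 4941 mod 4 = 1, 41255 mod 4 = 3; sign now -1
(41255/4941) = (1727/4941)   [reduce mod 4941]
reciprocity: (1727/4941) = +1·(4941/1727) since 1727 mod 4 = 3, 4941 mod 4 = 1; sign now -1
(4941/1727) = (1487/1727)   [reduce mod 1727]
reciprocity: (1487/1727) = -1·(1727/1487) since 1487 mod 4 = 3, 1727 mod 4 = 3; sign now +1
(1727/1487) = (240/1487)   [reduce mod 1487]
240 = 2^4·15; (2/1487) = +1 since 1487 mod 8 = 7, so (240/1487) = (+1)^4·(15/1487); sign now +1
reciprocity: (15/1487) = -1·(1487/15) since 15 mod 4 = 3, 1487 mod 4 = 3; sign now -1
(1487/15) = (2/15)   [reduce mod 15]
2 = 2^1·1; (2/15) = +1 since 15 mod 8 = 7, so (2/15) = (+1)^1·(1/15); sign now -1
(1/15) = 1; final value = sign = -1

-1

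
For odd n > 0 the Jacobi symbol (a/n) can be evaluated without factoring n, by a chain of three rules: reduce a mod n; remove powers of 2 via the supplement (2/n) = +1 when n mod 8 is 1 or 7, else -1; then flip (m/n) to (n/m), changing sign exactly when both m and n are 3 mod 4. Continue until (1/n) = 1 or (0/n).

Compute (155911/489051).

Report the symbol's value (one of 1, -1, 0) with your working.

-1

flip (155911/489051) -> (489051/155911): both odd, 155911 mod 4 = 3, 489051 mod 4 = 3, so the flip contributes -1; sign now -1
(489051/155911): 489051 mod 155911 = 21318, so (489051/155911) = (21318/155911)
factor out 2^1: 21318 = 2^1·10659; with 155911 mod 8 = 7, (2/155911) = +1; sign now -1; continue with (10659/155911)
flip (10659/155911) -> (155911/10659): both odd, 10659 mod 4 = 3, 155911 mod 4 = 3, so the flip contributes -1; sign now +1
(155911/10659): 155911 mod 10659 = 6685, so (155911/10659) = (6685/10659)
flip (6685/10659) -> (10659/6685): both odd, 6685 mod 4 = 1, 10659 mod 4 = 3, so the flip contributes +1; sign now +1
(10659/6685): 10659 mod 6685 = 3974, so (10659/6685) = (3974/6685)
factor out 2^1: 3974 = 2^1·1987; with 6685 mod 8 = 5, (2/6685) = -1; sign now -1; continue with (1987/6685)
flip (1987/6685) -> (6685/1987): both odd, 1987 mod 4 = 3, 6685 mod 4 = 1, so the flip contributes +1; sign now -1
(6685/1987): 6685 mod 1987 = 724, so (6685/1987) = (724/1987)
factor out 2^2: 724 = 2^2·181; with 1987 mod 8 = 3, (2/1987) = -1; sign now -1; continue with (181/1987)
flip (181/1987) -> (1987/181): both odd, 181 mod 4 = 1, 1987 mod 4 = 3, so the flip contributes +1; sign now -1
(1987/181): 1987 mod 181 = 177, so (1987/181) = (177/181)
flip (177/181) -> (181/177): both odd, 177 mod 4 = 1, 181 mod 4 = 1, so the flip contributes +1; sign now -1
(181/177): 181 mod 177 = 4, so (181/177) = (4/177)
factor out 2^2: 4 = 2^2·1; with 177 mod 8 = 1, (2/177) = +1; sign now -1; continue with (1/177)
reached (1/177) = 1, so the symbol is -1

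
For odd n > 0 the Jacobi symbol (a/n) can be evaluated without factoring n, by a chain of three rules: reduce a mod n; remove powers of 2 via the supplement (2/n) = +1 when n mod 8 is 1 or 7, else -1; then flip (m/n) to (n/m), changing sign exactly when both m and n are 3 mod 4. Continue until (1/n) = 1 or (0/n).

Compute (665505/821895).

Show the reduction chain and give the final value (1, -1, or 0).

flip (665505/821895) -> (821895/665505): both odd, 665505 mod 4 = 1, 821895 mod 4 = 3, so the flip contributes +1; sign now +1
(821895/665505): 821895 mod 665505 = 156390, so (821895/665505) = (156390/665505)
factor out 2^1: 156390 = 2^1·78195; with 665505 mod 8 = 1, (2/665505) = +1; sign now +1; continue with (78195/665505)
flip (78195/665505) -> (665505/78195): both odd, 78195 mod 4 = 3, 665505 mod 4 = 1, so the flip contributes +1; sign now +1
(665505/78195): 665505 mod 78195 = 39945, so (665505/78195) = (39945/78195)
flip (39945/78195) -> (78195/39945): both odd, 39945 mod 4 = 1, 78195 mod 4 = 3, so the flip contributes +1; sign now +1
(78195/39945): 78195 mod 39945 = 38250, so (78195/39945) = (38250/39945)
factor out 2^1: 38250 = 2^1·19125; with 39945 mod 8 = 1, (2/39945) = +1; sign now +1; continue with (19125/39945)
flip (19125/39945) -> (39945/19125): both odd, 19125 mod 4 = 1, 39945 mod 4 = 1, so the flip contributes +1; sign now +1
(39945/19125): 39945 mod 19125 = 1695, so (39945/19125) = (1695/19125)
flip (1695/19125) -> (19125/1695): both odd, 1695 mod 4 = 3, 19125 mod 4 = 1, so the flip contributes +1; sign now +1
(19125/1695): 19125 mod 1695 = 480, so (19125/1695) = (480/1695)
factor out 2^5: 480 = 2^5·15; with 1695 mod 8 = 7, (2/1695) = +1; sign now +1; continue with (15/1695)
flip (15/1695) -> (1695/15): both odd, 15 mod 4 = 3, 1695 mod 4 = 3, so the flip contributes -1; sign now -1
(1695/15): 1695 mod 15 = 0, so (1695/15) = (0/15)
reached (0/15); gcd(a, n) > 1, so (0/15) = 0 and the symbol is 0

0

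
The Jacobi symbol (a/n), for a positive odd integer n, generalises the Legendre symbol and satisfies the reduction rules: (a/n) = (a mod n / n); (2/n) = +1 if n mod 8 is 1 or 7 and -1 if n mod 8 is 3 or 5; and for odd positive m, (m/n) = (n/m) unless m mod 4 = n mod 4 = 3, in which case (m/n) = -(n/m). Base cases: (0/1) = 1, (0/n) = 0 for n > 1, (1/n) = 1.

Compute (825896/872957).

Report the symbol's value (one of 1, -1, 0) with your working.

factor out 2^3: 825896 = 2^3·103237; with 872957 mod 8 = 5, (2/872957) = -1; sign now -1; continue with (103237/872957)
flip (103237/872957) -> (872957/103237): both odd, 103237 mod 4 = 1, 872957 mod 4 = 1, so the flip contributes +1; sign now -1
(872957/103237): 872957 mod 103237 = 47061, so (872957/103237) = (47061/103237)
flip (47061/103237) -> (103237/47061): both odd, 47061 mod 4 = 1, 103237 mod 4 = 1, so the flip contributes +1; sign now -1
(103237/47061): 103237 mod 47061 = 9115, so (103237/47061) = (9115/47061)
flip (9115/47061) -> (47061/9115): both odd, 9115 mod 4 = 3, 47061 mod 4 = 1, so the flip contributes +1; sign now -1
(47061/9115): 47061 mod 9115 = 1486, so (47061/9115) = (1486/9115)
factor out 2^1: 1486 = 2^1·743; with 9115 mod 8 = 3, (2/9115) = -1; sign now +1; continue with (743/9115)
flip (743/9115) -> (9115/743): both odd, 743 mod 4 = 3, 9115 mod 4 = 3, so the flip contributes -1; sign now -1
(9115/743): 9115 mod 743 = 199, so (9115/743) = (199/743)
flip (199/743) -> (743/199): both odd, 199 mod 4 = 3, 743 mod 4 = 3, so the flip contributes -1; sign now +1
(743/199): 743 mod 199 = 146, so (743/199) = (146/199)
factor out 2^1: 146 = 2^1·73; with 199 mod 8 = 7, (2/199) = +1; sign now +1; continue with (73/199)
flip (73/199) -> (199/73): both odd, 73 mod 4 = 1, 199 mod 4 = 3, so the flip contributes +1; sign now +1
(199/73): 199 mod 73 = 53, so (199/73) = (53/73)
flip (53/73) -> (73/53): both odd, 53 mod 4 = 1, 73 mod 4 = 1, so the flip contributes +1; sign now +1
(73/53): 73 mod 53 = 20, so (73/53) = (20/53)
factor out 2^2: 20 = 2^2·5; with 53 mod 8 = 5, (2/53) = -1; sign now +1; continue with (5/53)
flip (5/53) -> (53/5): both odd, 5 mod 4 = 1, 53 mod 4 = 1, so the flip contributes +1; sign now +1
(53/5): 53 mod 5 = 3, so (53/5) = (3/5)
flip (3/5) -> (5/3): both odd, 3 mod 4 = 3, 5 mod 4 = 1, so the flip contributes +1; sign now +1
(5/3): 5 mod 3 = 2, so (5/3) = (2/3)
factor out 2^1: 2 = 2^1·1; with 3 mod 8 = 3, (2/3) = -1; sign now -1; continue with (1/3)
reached (1/3) = 1, so the symbol is -1

-1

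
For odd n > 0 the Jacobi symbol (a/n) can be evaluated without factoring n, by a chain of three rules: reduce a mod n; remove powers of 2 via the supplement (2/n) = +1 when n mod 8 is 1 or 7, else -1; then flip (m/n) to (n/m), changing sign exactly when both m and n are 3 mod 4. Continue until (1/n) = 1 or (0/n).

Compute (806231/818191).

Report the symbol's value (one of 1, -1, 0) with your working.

flip (806231/818191) -> (818191/806231): both odd, 806231 mod 4 = 3, 818191 mod 4 = 3, so the flip contributes -1; sign now -1
(818191/806231): 818191 mod 806231 = 11960, so (818191/806231) = (11960/806231)
factor out 2^3: 11960 = 2^3·1495; with 806231 mod 8 = 7, (2/806231) = +1; sign now -1; continue with (1495/806231)
flip (1495/806231) -> (806231/1495): both odd, 1495 mod 4 = 3, 806231 mod 4 = 3, so the flip contributes -1; sign now +1
(806231/1495): 806231 mod 1495 = 426, so (806231/1495) = (426/1495)
factor out 2^1: 426 = 2^1·213; with 1495 mod 8 = 7, (2/1495) = +1; sign now +1; continue with (213/1495)
flip (213/1495) -> (1495/213): both odd, 213 mod 4 = 1, 1495 mod 4 = 3, so the flip contributes +1; sign now +1
(1495/213): 1495 mod 213 = 4, so (1495/213) = (4/213)
factor out 2^2: 4 = 2^2·1; with 213 mod 8 = 5, (2/213) = -1; sign now +1; continue with (1/213)
reached (1/213) = 1, so the symbol is +1

1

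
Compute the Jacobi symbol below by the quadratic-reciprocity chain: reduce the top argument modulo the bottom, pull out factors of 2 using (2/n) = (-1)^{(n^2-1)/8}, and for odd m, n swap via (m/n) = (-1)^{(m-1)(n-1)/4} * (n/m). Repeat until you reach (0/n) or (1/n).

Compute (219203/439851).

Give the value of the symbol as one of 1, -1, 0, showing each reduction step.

1

reciprocity: (219203/439851) = -1·(439851/219203) since 219203 mod 4 = 3, 439851 mod 4 = 3; sign now -1
(439851/219203) = (1445/219203)   [reduce mod 219203]
reciprocity: (1445/219203) = +1·(219203/1445) since 1445 mod 4 = 1, 219203 mod 4 = 3; sign now -1
(219203/1445) = (1008/1445)   [reduce mod 1445]
1008 = 2^4·63; (2/1445) = -1 since 1445 mod 8 = 5, so (1008/1445) = (-1)^4·(63/1445); sign now -1
reciprocity: (63/1445) = +1·(1445/63) since 63 mod 4 = 3, 1445 mod 4 = 1; sign now -1
(1445/63) = (59/63)   [reduce mod 63]
reciprocity: (59/63) = -1·(63/59) since 59 mod 4 = 3, 63 mod 4 = 3; sign now +1
(63/59) = (4/59)   [reduce mod 59]
4 = 2^2·1; (2/59) = -1 since 59 mod 8 = 3, so (4/59) = (-1)^2·(1/59); sign now +1
(1/59) = 1; final value = sign = +1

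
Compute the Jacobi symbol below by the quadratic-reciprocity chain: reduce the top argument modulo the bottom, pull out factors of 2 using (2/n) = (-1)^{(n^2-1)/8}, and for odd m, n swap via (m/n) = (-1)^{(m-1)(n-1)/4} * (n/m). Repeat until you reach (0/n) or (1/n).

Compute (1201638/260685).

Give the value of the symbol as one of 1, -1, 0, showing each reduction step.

0

(1201638/260685): 1201638 mod 260685 = 158898, so (1201638/260685) = (158898/260685)
factor out 2^1: 158898 = 2^1·79449; with 260685 mod 8 = 5, (2/260685) = -1; sign now -1; continue with (79449/260685)
flip (79449/260685) -> (260685/79449): both odd, 79449 mod 4 = 1, 260685 mod 4 = 1, so the flip contributes +1; sign now -1
(260685/79449): 260685 mod 79449 = 22338, so (260685/79449) = (22338/79449)
factor out 2^1: 22338 = 2^1·11169; with 79449 mod 8 = 1, (2/79449) = +1; sign now -1; continue with (11169/79449)
flip (11169/79449) -> (79449/11169): both odd, 11169 mod 4 = 1, 79449 mod 4 = 1, so the flip contributes +1; sign now -1
(79449/11169): 79449 mod 11169 = 1266, so (79449/11169) = (1266/11169)
factor out 2^1: 1266 = 2^1·633; with 11169 mod 8 = 1, (2/11169) = +1; sign now -1; continue with (633/11169)
flip (633/11169) -> (11169/633): both odd, 633 mod 4 = 1, 11169 mod 4 = 1, so the flip contributes +1; sign now -1
(11169/633): 11169 mod 633 = 408, so (11169/633) = (408/633)
factor out 2^3: 408 = 2^3·51; with 633 mod 8 = 1, (2/633) = +1; sign now -1; continue with (51/633)
flip (51/633) -> (633/51): both odd, 51 mod 4 = 3, 633 mod 4 = 1, so the flip contributes +1; sign now -1
(633/51): 633 mod 51 = 21, so (633/51) = (21/51)
flip (21/51) -> (51/21): both odd, 21 mod 4 = 1, 51 mod 4 = 3, so the flip contributes +1; sign now -1
(51/21): 51 mod 21 = 9, so (51/21) = (9/21)
flip (9/21) -> (21/9): both odd, 9 mod 4 = 1, 21 mod 4 = 1, so the flip contributes +1; sign now -1
(21/9): 21 mod 9 = 3, so (21/9) = (3/9)
flip (3/9) -> (9/3): both odd, 3 mod 4 = 3, 9 mod 4 = 1, so the flip contributes +1; sign now -1
(9/3): 9 mod 3 = 0, so (9/3) = (0/3)
reached (0/3); gcd(a, n) > 1, so (0/3) = 0 and the symbol is 0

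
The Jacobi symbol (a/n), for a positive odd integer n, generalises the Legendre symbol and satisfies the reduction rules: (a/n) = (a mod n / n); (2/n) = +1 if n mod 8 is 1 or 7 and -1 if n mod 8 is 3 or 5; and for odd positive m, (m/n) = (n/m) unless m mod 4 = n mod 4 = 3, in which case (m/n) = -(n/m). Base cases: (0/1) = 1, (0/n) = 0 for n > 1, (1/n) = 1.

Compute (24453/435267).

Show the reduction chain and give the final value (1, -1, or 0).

0

reciprocity: (24453/435267) = +1·(435267/24453) since 24453 mod 4 = 1, 435267 mod 4 = 3; sign now +1
(435267/24453) = (19566/24453)   [reduce mod 24453]
19566 = 2^1·9783; (2/24453) = -1 since 24453 mod 8 = 5, so (19566/24453) = (-1)^1·(9783/24453); sign now -1
reciprocity: (9783/24453) = +1·(24453/9783) since 9783 mod 4 = 3, 24453 mod 4 = 1; sign now -1
(24453/9783) = (4887/9783)   [reduce mod 9783]
reciprocity: (4887/9783) = -1·(9783/4887) since 4887 mod 4 = 3, 9783 mod 4 = 3; sign now +1
(9783/4887) = (9/4887)   [reduce mod 4887]
reciprocity: (9/4887) = +1·(4887/9) since 9 mod 4 = 1, 4887 mod 4 = 3; sign now +1
(4887/9) = (0/9)   [reduce mod 9]
(0/9) = 0   [gcd(a, n) > 1]; final value = 0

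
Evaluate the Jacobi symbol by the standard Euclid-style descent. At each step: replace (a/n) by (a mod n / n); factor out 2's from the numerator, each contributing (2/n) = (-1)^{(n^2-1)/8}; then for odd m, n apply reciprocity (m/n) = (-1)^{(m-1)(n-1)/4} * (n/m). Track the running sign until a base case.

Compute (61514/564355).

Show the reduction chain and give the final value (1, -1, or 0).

-1

61514 = 2^1·30757; (2/564355) = -1 since 564355 mod 8 = 3, so (61514/564355) = (-1)^1·(30757/564355); sign now -1
reciprocity: (30757/564355) = +1·(564355/30757) since 30757 mod 4 = 1, 564355 mod 4 = 3; sign now -1
(564355/30757) = (10729/30757)   [reduce mod 30757]
reciprocity: (10729/30757) = +1·(30757/10729) since 10729 mod 4 = 1, 30757 mod 4 = 1; sign now -1
(30757/10729) = (9299/10729)   [reduce mod 10729]
reciprocity: (9299/10729) = +1·(10729/9299) since 9299 mod 4 = 3, 10729 mod 4 = 1; sign now -1
(10729/9299) = (1430/9299)   [reduce mod 9299]
1430 = 2^1·715; (2/9299) = -1 since 9299 mod 8 = 3, so (1430/9299) = (-1)^1·(715/9299); sign now +1
reciprocity: (715/9299) = -1·(9299/715) since 715 mod 4 = 3, 9299 mod 4 = 3; sign now -1
(9299/715) = (4/715)   [reduce mod 715]
4 = 2^2·1; (2/715) = -1 since 715 mod 8 = 3, so (4/715) = (-1)^2·(1/715); sign now -1
(1/715) = 1; final value = sign = -1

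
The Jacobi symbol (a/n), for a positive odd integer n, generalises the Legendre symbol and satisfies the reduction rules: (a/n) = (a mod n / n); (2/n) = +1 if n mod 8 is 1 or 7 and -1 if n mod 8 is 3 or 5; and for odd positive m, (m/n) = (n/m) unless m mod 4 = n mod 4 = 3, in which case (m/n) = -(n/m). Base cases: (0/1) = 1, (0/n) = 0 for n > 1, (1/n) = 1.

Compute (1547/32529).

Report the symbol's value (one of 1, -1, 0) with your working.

flip (1547/32529) -> (32529/1547): both odd, 1547 mod 4 = 3, 32529 mod 4 = 1, so the flip contributes +1; sign now +1
(32529/1547): 32529 mod 1547 = 42, so (32529/1547) = (42/1547)
factor out 2^1: 42 = 2^1·21; with 1547 mod 8 = 3, (2/1547) = -1; sign now -1; continue with (21/1547)
flip (21/1547) -> (1547/21): both odd, 21 mod 4 = 1, 1547 mod 4 = 3, so the flip contributes +1; sign now -1
(1547/21): 1547 mod 21 = 14, so (1547/21) = (14/21)
factor out 2^1: 14 = 2^1·7; with 21 mod 8 = 5, (2/21) = -1; sign now +1; continue with (7/21)
flip (7/21) -> (21/7): both odd, 7 mod 4 = 3, 21 mod 4 = 1, so the flip contributes +1; sign now +1
(21/7): 21 mod 7 = 0, so (21/7) = (0/7)
reached (0/7); gcd(a, n) > 1, so (0/7) = 0 and the symbol is 0

0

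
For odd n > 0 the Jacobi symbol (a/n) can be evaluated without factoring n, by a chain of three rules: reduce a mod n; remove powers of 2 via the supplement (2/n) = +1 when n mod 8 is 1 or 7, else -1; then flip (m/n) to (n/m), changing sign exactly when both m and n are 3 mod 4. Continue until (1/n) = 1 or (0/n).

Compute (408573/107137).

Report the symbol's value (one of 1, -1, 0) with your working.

(408573/107137) = (87162/107137)   [reduce mod 107137]
87162 = 2^1·43581; (2/107137) = +1 since 107137 mod 8 = 1, so (87162/107137) = (+1)^1·(43581/107137); sign now +1
reciprocity: (43581/107137) = +1·(107137/43581) since 43581 mod 4 = 1, 107137 mod 4 = 1; sign now +1
(107137/43581) = (19975/43581)   [reduce mod 43581]
reciprocity: (19975/43581) = +1·(43581/19975) since 19975 mod 4 = 3, 43581 mod 4 = 1; sign now +1
(43581/19975) = (3631/19975)   [reduce mod 19975]
reciprocity: (3631/19975) = -1·(19975/3631) since 3631 mod 4 = 3, 19975 mod 4 = 3; sign now -1
(19975/3631) = (1820/3631)   [reduce mod 3631]
1820 = 2^2·455; (2/3631) = +1 since 3631 mod 8 = 7, so (1820/3631) = (+1)^2·(455/3631); sign now -1
reciprocity: (455/3631) = -1·(3631/455) since 455 mod 4 = 3, 3631 mod 4 = 3; sign now +1
(3631/455) = (446/455)   [reduce mod 455]
446 = 2^1·223; (2/455) = +1 since 455 mod 8 = 7, so (446/455) = (+1)^1·(223/455); sign now +1
reciprocity: (223/455) = -1·(455/223) since 223 mod 4 = 3, 455 mod 4 = 3; sign now -1
(455/223) = (9/223)   [reduce mod 223]
reciprocity: (9/223) = +1·(223/9) since 9 mod 4 = 1, 223 mod 4 = 3; sign now -1
(223/9) = (7/9)   [reduce mod 9]
reciprocity: (7/9) = +1·(9/7) since 7 mod 4 = 3, 9 mod 4 = 1; sign now -1
(9/7) = (2/7)   [reduce mod 7]
2 = 2^1·1; (2/7) = +1 since 7 mod 8 = 7, so (2/7) = (+1)^1·(1/7); sign now -1
(1/7) = 1; final value = sign = -1

-1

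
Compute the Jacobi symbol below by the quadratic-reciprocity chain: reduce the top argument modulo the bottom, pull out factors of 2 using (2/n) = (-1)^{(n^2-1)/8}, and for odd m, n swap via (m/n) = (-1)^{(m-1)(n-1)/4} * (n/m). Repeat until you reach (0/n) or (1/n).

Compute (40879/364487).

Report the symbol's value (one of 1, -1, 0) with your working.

reciprocity: (40879/364487) = -1·(364487/40879) since 40879 mod 4 = 3, 364487 mod 4 = 3; sign now -1
(364487/40879) = (37455/40879)   [reduce mod 40879]
reciprocity: (37455/40879) = -1·(40879/37455) since 37455 mod 4 = 3, 40879 mod 4 = 3; sign now +1
(40879/37455) = (3424/37455)   [reduce mod 37455]
3424 = 2^5·107; (2/37455) = +1 since 37455 mod 8 = 7, so (3424/37455) = (+1)^5·(107/37455); sign now +1
reciprocity: (107/37455) = -1·(37455/107) since 107 mod 4 = 3, 37455 mod 4 = 3; sign now -1
(37455/107) = (5/107)   [reduce mod 107]
reciprocity: (5/107) = +1·(107/5) since 5 mod 4 = 1, 107 mod 4 = 3; sign now -1
(107/5) = (2/5)   [reduce mod 5]
2 = 2^1·1; (2/5) = -1 since 5 mod 8 = 5, so (2/5) = (-1)^1·(1/5); sign now +1
(1/5) = 1; final value = sign = +1

1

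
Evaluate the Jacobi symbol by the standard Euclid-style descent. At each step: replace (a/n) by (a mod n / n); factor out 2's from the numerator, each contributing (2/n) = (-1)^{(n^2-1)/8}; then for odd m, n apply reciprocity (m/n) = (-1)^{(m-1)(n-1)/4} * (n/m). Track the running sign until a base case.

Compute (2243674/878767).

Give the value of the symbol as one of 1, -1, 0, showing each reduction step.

(2243674/878767): 2243674 mod 878767 = 486140, so (2243674/878767) = (486140/878767)
factor out 2^2: 486140 = 2^2·121535; with 878767 mod 8 = 7, (2/878767) = +1; sign now +1; continue with (121535/878767)
flip (121535/878767) -> (878767/121535): both odd, 121535 mod 4 = 3, 878767 mod 4 = 3, so the flip contributes -1; sign now -1
(878767/121535): 878767 mod 121535 = 28022, so (878767/121535) = (28022/121535)
factor out 2^1: 28022 = 2^1·14011; with 121535 mod 8 = 7, (2/121535) = +1; sign now -1; continue with (14011/121535)
flip (14011/121535) -> (121535/14011): both odd, 14011 mod 4 = 3, 121535 mod 4 = 3, so the flip contributes -1; sign now +1
(121535/14011): 121535 mod 14011 = 9447, so (121535/14011) = (9447/14011)
flip (9447/14011) -> (14011/9447): both odd, 9447 mod 4 = 3, 14011 mod 4 = 3, so the flip contributes -1; sign now -1
(14011/9447): 14011 mod 9447 = 4564, so (14011/9447) = (4564/9447)
factor out 2^2: 4564 = 2^2·1141; with 9447 mod 8 = 7, (2/9447) = +1; sign now -1; continue with (1141/9447)
flip (1141/9447) -> (9447/1141): both odd, 1141 mod 4 = 1, 9447 mod 4 = 3, so the flip contributes +1; sign now -1
(9447/1141): 9447 mod 1141 = 319, so (9447/1141) = (319/1141)
flip (319/1141) -> (1141/319): both odd, 319 mod 4 = 3, 1141 mod 4 = 1, so the flip contributes +1; sign now -1
(1141/319): 1141 mod 319 = 184, so (1141/319) = (184/319)
factor out 2^3: 184 = 2^3·23; with 319 mod 8 = 7, (2/319) = +1; sign now -1; continue with (23/319)
flip (23/319) -> (319/23): both odd, 23 mod 4 = 3, 319 mod 4 = 3, so the flip contributes -1; sign now +1
(319/23): 319 mod 23 = 20, so (319/23) = (20/23)
factor out 2^2: 20 = 2^2·5; with 23 mod 8 = 7, (2/23) = +1; sign now +1; continue with (5/23)
flip (5/23) -> (23/5): both odd, 5 mod 4 = 1, 23 mod 4 = 3, so the flip contributes +1; sign now +1
(23/5): 23 mod 5 = 3, so (23/5) = (3/5)
flip (3/5) -> (5/3): both odd, 3 mod 4 = 3, 5 mod 4 = 1, so the flip contributes +1; sign now +1
(5/3): 5 mod 3 = 2, so (5/3) = (2/3)
factor out 2^1: 2 = 2^1·1; with 3 mod 8 = 3, (2/3) = -1; sign now -1; continue with (1/3)
reached (1/3) = 1, so the symbol is -1

-1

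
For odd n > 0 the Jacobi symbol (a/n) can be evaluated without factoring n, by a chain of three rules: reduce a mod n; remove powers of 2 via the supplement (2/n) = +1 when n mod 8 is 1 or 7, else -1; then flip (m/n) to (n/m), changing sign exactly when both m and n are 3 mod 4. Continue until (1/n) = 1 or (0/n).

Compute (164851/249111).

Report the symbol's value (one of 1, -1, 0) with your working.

flip (164851/249111) -> (249111/164851): both odd, 164851 mod 4 = 3, 249111 mod 4 = 3, so the flip contributes -1; sign now -1
(249111/164851): 249111 mod 164851 = 84260, so (249111/164851) = (84260/164851)
factor out 2^2: 84260 = 2^2·21065; with 164851 mod 8 = 3, (2/164851) = -1; sign now -1; continue with (21065/164851)
flip (21065/164851) -> (164851/21065): both odd, 21065 mod 4 = 1, 164851 mod 4 = 3, so the flip contributes +1; sign now -1
(164851/21065): 164851 mod 21065 = 17396, so (164851/21065) = (17396/21065)
factor out 2^2: 17396 = 2^2·4349; with 21065 mod 8 = 1, (2/21065) = +1; sign now -1; continue with (4349/21065)
flip (4349/21065) -> (21065/4349): both odd, 4349 mod 4 = 1, 21065 mod 4 = 1, so the flip contributes +1; sign now -1
(21065/4349): 21065 mod 4349 = 3669, so (21065/4349) = (3669/4349)
flip (3669/4349) -> (4349/3669): both odd, 3669 mod 4 = 1, 4349 mod 4 = 1, so the flip contributes +1; sign now -1
(4349/3669): 4349 mod 3669 = 680, so (4349/3669) = (680/3669)
factor out 2^3: 680 = 2^3·85; with 3669 mod 8 = 5, (2/3669) = -1; sign now +1; continue with (85/3669)
flip (85/3669) -> (3669/85): both odd, 85 mod 4 = 1, 3669 mod 4 = 1, so the flip contributes +1; sign now +1
(3669/85): 3669 mod 85 = 14, so (3669/85) = (14/85)
factor out 2^1: 14 = 2^1·7; with 85 mod 8 = 5, (2/85) = -1; sign now -1; continue with (7/85)
flip (7/85) -> (85/7): both odd, 7 mod 4 = 3, 85 mod 4 = 1, so the flip contributes +1; sign now -1
(85/7): 85 mod 7 = 1, so (85/7) = (1/7)
reached (1/7) = 1, so the symbol is -1

-1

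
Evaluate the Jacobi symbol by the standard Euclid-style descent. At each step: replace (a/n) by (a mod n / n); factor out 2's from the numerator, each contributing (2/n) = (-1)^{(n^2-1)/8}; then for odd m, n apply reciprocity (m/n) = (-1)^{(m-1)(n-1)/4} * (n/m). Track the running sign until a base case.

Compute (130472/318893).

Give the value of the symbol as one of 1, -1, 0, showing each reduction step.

0

130472 = 2^3·16309; (2/318893) = -1 since 318893 mod 8 = 5, so (130472/318893) = (-1)^3·(16309/318893); sign now -1
reciprocity: (16309/318893) = +1·(318893/16309) since 16309 mod 4 = 1, 318893 mod 4 = 1; sign now -1
(318893/16309) = (9022/16309)   [reduce mod 16309]
9022 = 2^1·4511; (2/16309) = -1 since 16309 mod 8 = 5, so (9022/16309) = (-1)^1·(4511/16309); sign now +1
reciprocity: (4511/16309) = +1·(16309/4511) since 4511 mod 4 = 3, 16309 mod 4 = 1; sign now +1
(16309/4511) = (2776/4511)   [reduce mod 4511]
2776 = 2^3·347; (2/4511) = +1 since 4511 mod 8 = 7, so (2776/4511) = (+1)^3·(347/4511); sign now +1
reciprocity: (347/4511) = -1·(4511/347) since 347 mod 4 = 3, 4511 mod 4 = 3; sign now -1
(4511/347) = (0/347)   [reduce mod 347]
(0/347) = 0   [gcd(a, n) > 1]; final value = 0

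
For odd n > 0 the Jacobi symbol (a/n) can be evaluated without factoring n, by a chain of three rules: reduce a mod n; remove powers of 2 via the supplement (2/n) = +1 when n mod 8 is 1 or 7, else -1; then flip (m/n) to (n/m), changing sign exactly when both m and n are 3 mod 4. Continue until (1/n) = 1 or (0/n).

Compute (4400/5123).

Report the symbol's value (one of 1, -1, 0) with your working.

4400 = 2^4·275; (2/5123) = -1 since 5123 mod 8 = 3, so (4400/5123) = (-1)^4·(275/5123); sign now +1
reciprocity: (275/5123) = -1·(5123/275) since 275 mod 4 = 3, 5123 mod 4 = 3; sign now -1
(5123/275) = (173/275)   [reduce mod 275]
reciprocity: (173/275) = +1·(275/173) since 173 mod 4 = 1, 275 mod 4 = 3; sign now -1
(275/173) = (102/173)   [reduce mod 173]
102 = 2^1·51; (2/173) = -1 since 173 mod 8 = 5, so (102/173) = (-1)^1·(51/173); sign now +1
reciprocity: (51/173) = +1·(173/51) since 51 mod 4 = 3, 173 mod 4 = 1; sign now +1
(173/51) = (20/51)   [reduce mod 51]
20 = 2^2·5; (2/51) = -1 since 51 mod 8 = 3, so (20/51) = (-1)^2·(5/51); sign now +1
reciprocity: (5/51) = +1·(51/5) since 5 mod 4 = 1, 51 mod 4 = 3; sign now +1
(51/5) = (1/5)   [reduce mod 5]
(1/5) = 1; final value = sign = +1

1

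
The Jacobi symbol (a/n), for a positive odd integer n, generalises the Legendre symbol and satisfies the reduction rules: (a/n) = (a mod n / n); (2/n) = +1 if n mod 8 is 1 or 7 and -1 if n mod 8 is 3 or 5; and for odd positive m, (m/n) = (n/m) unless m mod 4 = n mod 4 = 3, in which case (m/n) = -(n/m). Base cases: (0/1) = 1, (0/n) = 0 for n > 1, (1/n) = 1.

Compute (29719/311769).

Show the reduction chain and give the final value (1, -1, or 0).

-1

flip (29719/311769) -> (311769/29719): both odd, 29719 mod 4 = 3, 311769 mod 4 = 1, so the flip contributes +1; sign now +1
(311769/29719): 311769 mod 29719 = 14579, so (311769/29719) = (14579/29719)
flip (14579/29719) -> (29719/14579): both odd, 14579 mod 4 = 3, 29719 mod 4 = 3, so the flip contributes -1; sign now -1
(29719/14579): 29719 mod 14579 = 561, so (29719/14579) = (561/14579)
flip (561/14579) -> (14579/561): both odd, 561 mod 4 = 1, 14579 mod 4 = 3, so the flip contributes +1; sign now -1
(14579/561): 14579 mod 561 = 554, so (14579/561) = (554/561)
factor out 2^1: 554 = 2^1·277; with 561 mod 8 = 1, (2/561) = +1; sign now -1; continue with (277/561)
flip (277/561) -> (561/277): both odd, 277 mod 4 = 1, 561 mod 4 = 1, so the flip contributes +1; sign now -1
(561/277): 561 mod 277 = 7, so (561/277) = (7/277)
flip (7/277) -> (277/7): both odd, 7 mod 4 = 3, 277 mod 4 = 1, so the flip contributes +1; sign now -1
(277/7): 277 mod 7 = 4, so (277/7) = (4/7)
factor out 2^2: 4 = 2^2·1; with 7 mod 8 = 7, (2/7) = +1; sign now -1; continue with (1/7)
reached (1/7) = 1, so the symbol is -1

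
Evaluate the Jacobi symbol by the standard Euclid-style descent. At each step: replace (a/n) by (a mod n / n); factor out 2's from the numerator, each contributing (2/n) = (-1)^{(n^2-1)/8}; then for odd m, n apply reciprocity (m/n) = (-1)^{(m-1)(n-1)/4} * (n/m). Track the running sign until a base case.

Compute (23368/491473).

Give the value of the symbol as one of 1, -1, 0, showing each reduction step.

23368 = 2^3·2921; (2/491473) = +1 since 491473 mod 8 = 1, so (23368/491473) = (+1)^3·(2921/491473); sign now +1
reciprocity: (2921/491473) = +1·(491473/2921) since 2921 mod 4 = 1, 491473 mod 4 = 1; sign now +1
(491473/2921) = (745/2921)   [reduce mod 2921]
reciprocity: (745/2921) = +1·(2921/745) since 745 mod 4 = 1, 2921 mod 4 = 1; sign now +1
(2921/745) = (686/745)   [reduce mod 745]
686 = 2^1·343; (2/745) = +1 since 745 mod 8 = 1, so (686/745) = (+1)^1·(343/745); sign now +1
reciprocity: (343/745) = +1·(745/343) since 343 mod 4 = 3, 745 mod 4 = 1; sign now +1
(745/343) = (59/343)   [reduce mod 343]
reciprocity: (59/343) = -1·(343/59) since 59 mod 4 = 3, 343 mod 4 = 3; sign now -1
(343/59) = (48/59)   [reduce mod 59]
48 = 2^4·3; (2/59) = -1 since 59 mod 8 = 3, so (48/59) = (-1)^4·(3/59); sign now -1
reciprocity: (3/59) = -1·(59/3) since 3 mod 4 = 3, 59 mod 4 = 3; sign now +1
(59/3) = (2/3)   [reduce mod 3]
2 = 2^1·1; (2/3) = -1 since 3 mod 8 = 3, so (2/3) = (-1)^1·(1/3); sign now -1
(1/3) = 1; final value = sign = -1

-1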